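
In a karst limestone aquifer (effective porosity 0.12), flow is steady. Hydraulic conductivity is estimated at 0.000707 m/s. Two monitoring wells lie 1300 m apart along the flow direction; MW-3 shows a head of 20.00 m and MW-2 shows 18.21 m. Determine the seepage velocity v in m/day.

0.701

Convert K: 0.000707 m/s × 86400 = 61.08 m/day.
Hydraulic gradient i = (20.00 − 18.21) / 1300 = 1.79 / 1300 = 0.001377.
Darcy flux q = K · i = 61.08 × 0.001377 = 0.08411 m/day.
Seepage velocity v = q / n_e = 0.08411 / 0.12 = 0.7009 m/day.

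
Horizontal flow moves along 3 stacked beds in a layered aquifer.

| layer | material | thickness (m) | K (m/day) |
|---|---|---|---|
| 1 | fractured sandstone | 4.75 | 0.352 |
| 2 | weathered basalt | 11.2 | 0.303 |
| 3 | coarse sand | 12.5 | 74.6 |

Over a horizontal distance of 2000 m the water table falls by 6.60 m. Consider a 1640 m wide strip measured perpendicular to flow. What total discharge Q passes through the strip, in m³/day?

5070

Flow is parallel to layering, so each bed carries its own Darcy discharge and the transmissivities add.
Σ(K_i·b_i) = 0.352×4.75 + 0.303×11.2 + 74.6×12.5 = 937.6 m²/day.
Hydraulic gradient i = Δh / L = 6.60 / 2000 = 0.003300.
Q = Σ(K_i·b_i) · W · i = 937.6 × 1640 × 0.003300 = 5074 m³/day.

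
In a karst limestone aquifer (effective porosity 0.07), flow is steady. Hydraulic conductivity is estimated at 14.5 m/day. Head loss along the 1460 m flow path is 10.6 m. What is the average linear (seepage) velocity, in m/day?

1.50

Hydraulic gradient i = Δh / L = 10.6 / 1460 = 0.007260.
Darcy flux q = K · i = 14.50 × 0.007260 = 0.1053 m/day.
Seepage velocity v = q / n_e = 0.1053 / 0.07 = 1.504 m/day.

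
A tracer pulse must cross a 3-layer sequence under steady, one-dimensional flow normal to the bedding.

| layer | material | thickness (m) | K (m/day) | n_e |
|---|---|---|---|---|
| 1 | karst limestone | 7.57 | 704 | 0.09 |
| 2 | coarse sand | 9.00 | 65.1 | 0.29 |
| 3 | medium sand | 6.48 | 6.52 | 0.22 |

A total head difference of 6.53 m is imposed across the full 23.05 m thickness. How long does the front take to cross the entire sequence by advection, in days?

With flow normal to the layers, continuity requires the same specific discharge q through every layer.
Σ(b_i/K_i) = 7.57/704 + 9.00/65.1 + 6.48/6.52 = 1.143 d.
q = Δh / Σ(b_i/K_i) = 6.53 / 1.143 = 5.714 m/day.
In each layer the seepage velocity is v_i = q/n_i, so the layer transit time is t_i = b_i·n_i / q:
  layer 1 (karst limestone): t_1 = 7.57 × 0.09 / 5.714 = 0.1192 d
  layer 2 (coarse sand): t_2 = 9.00 × 0.29 / 5.714 = 0.4568 d
  layer 3 (medium sand): t_3 = 6.48 × 0.22 / 5.714 = 0.2495 d
Total t = Σ t_i = 0.8255 days.

0.826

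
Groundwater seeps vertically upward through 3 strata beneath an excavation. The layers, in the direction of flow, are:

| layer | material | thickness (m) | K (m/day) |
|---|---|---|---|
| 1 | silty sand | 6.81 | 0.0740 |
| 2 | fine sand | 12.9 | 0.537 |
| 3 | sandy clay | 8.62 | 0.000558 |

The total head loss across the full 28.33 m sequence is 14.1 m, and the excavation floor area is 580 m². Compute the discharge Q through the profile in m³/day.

0.525

Flow is perpendicular to layering, so the layers act in series and the equivalent K is the thickness-weighted harmonic mean.
Total thickness L = 6.81 + 12.9 + 8.62 = 28.33 m.
Σ(b_i/K_i) = 6.81/0.0740 + 12.9/0.537 + 8.62/0.000558 = 15564 d.
K_eq = L / Σ(b_i/K_i) = 28.33 / 15564 = 0.001820 m/day.
Q = K_eq · A · (Δh/L) = 0.001820 × 580 × (14.1/28.33) = 0.5254 m³/day.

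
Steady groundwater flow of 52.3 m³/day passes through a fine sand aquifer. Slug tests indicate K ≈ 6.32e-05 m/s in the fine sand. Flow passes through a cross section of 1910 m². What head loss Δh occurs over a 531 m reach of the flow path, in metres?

2.66

Convert K: 6.32e-05 m/s × 86400 = 5.460 m/day.
From Q = K·A·i, i = Q / (K·A) = 52.3 / (5.460 × 1910) = 0.005015.
Head loss Δh = i · L = 0.005015 × 531 = 2.663 m.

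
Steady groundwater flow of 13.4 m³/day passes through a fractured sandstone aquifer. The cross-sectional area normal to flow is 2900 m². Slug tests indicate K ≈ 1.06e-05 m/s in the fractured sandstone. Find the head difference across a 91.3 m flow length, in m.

0.461

Convert K: 1.06e-05 m/s × 86400 = 0.9158 m/day.
From Q = K·A·i, i = Q / (K·A) = 13.4 / (0.9158 × 2900) = 0.005045.
Head loss Δh = i · L = 0.005045 × 91.3 = 0.4606 m.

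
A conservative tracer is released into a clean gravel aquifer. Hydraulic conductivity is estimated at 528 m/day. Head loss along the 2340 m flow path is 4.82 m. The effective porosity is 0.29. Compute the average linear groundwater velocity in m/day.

Hydraulic gradient i = Δh / L = 4.82 / 2340 = 0.002060.
Darcy flux q = K · i = 528.0 × 0.002060 = 1.088 m/day.
Seepage velocity v = q / n_e = 1.088 / 0.29 = 3.750 m/day.

3.75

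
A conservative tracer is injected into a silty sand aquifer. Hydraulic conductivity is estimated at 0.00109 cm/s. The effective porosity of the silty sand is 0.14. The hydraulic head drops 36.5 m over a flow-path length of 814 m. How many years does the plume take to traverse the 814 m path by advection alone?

Convert K: 0.00109 cm/s × 864 = 0.9418 m/day.
Hydraulic gradient i = Δh / L = 36.5 / 814 = 0.04484.
Darcy flux q = K · i = 0.9418 × 0.04484 = 0.04223 m/day.
Seepage velocity v = q / n_e = 0.04223 / 0.14 = 0.3016 m/day.
Travel time t = L / v = 814 / 0.3016 = 2699 days = 7.388 years.

7.39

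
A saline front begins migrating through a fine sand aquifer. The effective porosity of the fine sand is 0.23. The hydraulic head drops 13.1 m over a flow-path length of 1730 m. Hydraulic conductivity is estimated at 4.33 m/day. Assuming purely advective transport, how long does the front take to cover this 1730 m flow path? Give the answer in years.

Hydraulic gradient i = Δh / L = 13.1 / 1730 = 0.007572.
Darcy flux q = K · i = 4.330 × 0.007572 = 0.03279 m/day.
Seepage velocity v = q / n_e = 0.03279 / 0.23 = 0.1426 m/day.
Travel time t = L / v = 1730 / 0.1426 = 12136 days = 33.23 years.

33.2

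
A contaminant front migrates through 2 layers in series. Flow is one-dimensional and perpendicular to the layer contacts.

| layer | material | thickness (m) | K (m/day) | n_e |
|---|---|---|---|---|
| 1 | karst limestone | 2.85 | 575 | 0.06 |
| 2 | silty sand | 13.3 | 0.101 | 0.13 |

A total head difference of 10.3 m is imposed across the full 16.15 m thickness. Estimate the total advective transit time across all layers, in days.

With flow normal to the layers, continuity requires the same specific discharge q through every layer.
Σ(b_i/K_i) = 2.85/575 + 13.3/0.101 = 131.7 d.
q = Δh / Σ(b_i/K_i) = 10.3 / 131.7 = 0.07822 m/day.
In each layer the seepage velocity is v_i = q/n_i, so the layer transit time is t_i = b_i·n_i / q:
  layer 1 (karst limestone): t_1 = 2.85 × 0.06 / 0.07822 = 2.186 d
  layer 2 (silty sand): t_2 = 13.3 × 0.13 / 0.07822 = 22.11 d
Total t = Σ t_i = 24.29 days.

24.3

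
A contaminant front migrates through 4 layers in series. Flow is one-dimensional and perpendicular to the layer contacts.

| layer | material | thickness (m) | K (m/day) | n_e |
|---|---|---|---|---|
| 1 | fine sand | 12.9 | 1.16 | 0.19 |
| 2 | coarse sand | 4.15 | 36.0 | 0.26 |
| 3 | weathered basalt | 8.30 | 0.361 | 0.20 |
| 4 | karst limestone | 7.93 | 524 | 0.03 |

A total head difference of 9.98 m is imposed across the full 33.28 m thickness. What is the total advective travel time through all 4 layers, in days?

18.6

With flow normal to the layers, continuity requires the same specific discharge q through every layer.
Σ(b_i/K_i) = 12.9/1.16 + 4.15/36.0 + 8.30/0.361 + 7.93/524 = 34.24 d.
q = Δh / Σ(b_i/K_i) = 9.98 / 34.24 = 0.2914 m/day.
In each layer the seepage velocity is v_i = q/n_i, so the layer transit time is t_i = b_i·n_i / q:
  layer 1 (fine sand): t_1 = 12.9 × 0.19 / 0.2914 = 8.410 d
  layer 2 (coarse sand): t_2 = 4.15 × 0.26 / 0.2914 = 3.702 d
  layer 3 (weathered basalt): t_3 = 8.30 × 0.20 / 0.2914 = 5.696 d
  layer 4 (karst limestone): t_4 = 7.93 × 0.03 / 0.2914 = 0.8163 d
Total t = Σ t_i = 18.62 days.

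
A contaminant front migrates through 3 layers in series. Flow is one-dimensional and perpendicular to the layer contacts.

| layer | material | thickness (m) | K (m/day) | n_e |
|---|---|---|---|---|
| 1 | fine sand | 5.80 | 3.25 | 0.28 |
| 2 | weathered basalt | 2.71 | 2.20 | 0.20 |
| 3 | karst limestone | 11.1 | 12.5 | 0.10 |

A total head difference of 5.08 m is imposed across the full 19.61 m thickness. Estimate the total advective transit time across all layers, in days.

With flow normal to the layers, continuity requires the same specific discharge q through every layer.
Σ(b_i/K_i) = 5.80/3.25 + 2.71/2.20 + 11.1/12.5 = 3.904 d.
q = Δh / Σ(b_i/K_i) = 5.08 / 3.904 = 1.301 m/day.
In each layer the seepage velocity is v_i = q/n_i, so the layer transit time is t_i = b_i·n_i / q:
  layer 1 (fine sand): t_1 = 5.80 × 0.28 / 1.301 = 1.248 d
  layer 2 (weathered basalt): t_2 = 2.71 × 0.20 / 1.301 = 0.4166 d
  layer 3 (karst limestone): t_3 = 11.1 × 0.10 / 1.301 = 0.8531 d
Total t = Σ t_i = 2.518 days.

2.52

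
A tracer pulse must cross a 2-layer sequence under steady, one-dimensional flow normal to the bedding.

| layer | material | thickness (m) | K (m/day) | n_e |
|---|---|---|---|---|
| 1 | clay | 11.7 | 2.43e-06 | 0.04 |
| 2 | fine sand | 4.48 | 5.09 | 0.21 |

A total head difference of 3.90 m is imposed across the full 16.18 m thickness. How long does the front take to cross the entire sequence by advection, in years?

4760

With flow normal to the layers, continuity requires the same specific discharge q through every layer.
Σ(b_i/K_i) = 11.7/2.43e-06 + 4.48/5.09 = 4.815e+06 d.
q = Δh / Σ(b_i/K_i) = 3.90 / 4.815e+06 = 8.100e-07 m/day.
In each layer the seepage velocity is v_i = q/n_i, so the layer transit time is t_i = b_i·n_i / q:
  layer 1 (clay): t_1 = 11.7 × 0.04 / 8.100e-07 = 5.778e+05 d
  layer 2 (fine sand): t_2 = 4.48 × 0.21 / 8.100e-07 = 1.161e+06 d
Total t = Σ t_i = 1.739e+06 days = 4762 years.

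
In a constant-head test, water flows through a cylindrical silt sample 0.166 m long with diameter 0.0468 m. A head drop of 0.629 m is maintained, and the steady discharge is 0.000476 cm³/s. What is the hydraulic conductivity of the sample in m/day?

0.00631

Cross-sectional area A = π·(d/2)² = π × (0.0468/2)² = 0.001720 m².
Convert discharge: 0.000476 cm³/s = 4.760e-10 m³/s.
Darcy's law rearranged: K = Q·L / (A·Δh) = 4.760e-10 × 0.166 / (0.001720 × 0.629) = 7.303e-08 m/s = 0.006310 m/day.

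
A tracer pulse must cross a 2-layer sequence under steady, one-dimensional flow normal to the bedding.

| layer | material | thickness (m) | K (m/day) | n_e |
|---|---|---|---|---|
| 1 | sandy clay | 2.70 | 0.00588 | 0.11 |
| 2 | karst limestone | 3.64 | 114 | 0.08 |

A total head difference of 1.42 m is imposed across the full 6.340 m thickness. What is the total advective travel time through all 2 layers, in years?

With flow normal to the layers, continuity requires the same specific discharge q through every layer.
Σ(b_i/K_i) = 2.70/0.00588 + 3.64/114 = 459.2 d.
q = Δh / Σ(b_i/K_i) = 1.42 / 459.2 = 0.003092 m/day.
In each layer the seepage velocity is v_i = q/n_i, so the layer transit time is t_i = b_i·n_i / q:
  layer 1 (sandy clay): t_1 = 2.70 × 0.11 / 0.003092 = 96.05 d
  layer 2 (karst limestone): t_2 = 3.64 × 0.08 / 0.003092 = 94.17 d
Total t = Σ t_i = 190.2 days = 0.5208 years.

0.521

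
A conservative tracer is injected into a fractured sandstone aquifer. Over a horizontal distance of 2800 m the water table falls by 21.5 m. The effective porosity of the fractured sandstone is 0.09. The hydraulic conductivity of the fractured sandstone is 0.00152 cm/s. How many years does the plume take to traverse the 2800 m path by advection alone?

Convert K: 0.00152 cm/s × 864 = 1.313 m/day.
Hydraulic gradient i = Δh / L = 21.5 / 2800 = 0.007679.
Darcy flux q = K · i = 1.313 × 0.007679 = 0.01008 m/day.
Seepage velocity v = q / n_e = 0.01008 / 0.09 = 0.1120 m/day.
Travel time t = L / v = 2800 / 0.1120 = 24990 days = 68.42 years.

68.4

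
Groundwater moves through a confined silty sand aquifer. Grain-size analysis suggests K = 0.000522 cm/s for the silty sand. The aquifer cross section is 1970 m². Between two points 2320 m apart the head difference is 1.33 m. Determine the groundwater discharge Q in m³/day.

Convert K: 0.000522 cm/s × 864 = 0.4510 m/day.
Hydraulic gradient i = Δh / L = 1.33 / 2320 = 0.0005733.
Darcy's law: Q = K · A · i = 0.4510 × 1970 × 0.0005733 = 0.5093 m³/day.

0.509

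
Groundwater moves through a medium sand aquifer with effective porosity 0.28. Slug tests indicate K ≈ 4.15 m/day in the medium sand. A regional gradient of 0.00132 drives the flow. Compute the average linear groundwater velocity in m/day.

0.0196

Hydraulic gradient i = 0.00132.
Darcy flux q = K · i = 4.150 × 0.001320 = 0.005478 m/day.
Seepage velocity v = q / n_e = 0.005478 / 0.28 = 0.01956 m/day.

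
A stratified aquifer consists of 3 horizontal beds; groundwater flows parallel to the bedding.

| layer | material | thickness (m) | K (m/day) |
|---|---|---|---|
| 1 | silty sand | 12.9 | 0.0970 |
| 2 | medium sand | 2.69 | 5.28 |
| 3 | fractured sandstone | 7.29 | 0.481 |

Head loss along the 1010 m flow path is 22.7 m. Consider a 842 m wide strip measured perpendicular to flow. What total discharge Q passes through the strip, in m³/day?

359

Flow is parallel to layering, so each bed carries its own Darcy discharge and the transmissivities add.
Σ(K_i·b_i) = 0.0970×12.9 + 5.28×2.69 + 0.481×7.29 = 18.96 m²/day.
Hydraulic gradient i = Δh / L = 22.7 / 1010 = 0.02248.
Q = Σ(K_i·b_i) · W · i = 18.96 × 842 × 0.02248 = 358.8 m³/day.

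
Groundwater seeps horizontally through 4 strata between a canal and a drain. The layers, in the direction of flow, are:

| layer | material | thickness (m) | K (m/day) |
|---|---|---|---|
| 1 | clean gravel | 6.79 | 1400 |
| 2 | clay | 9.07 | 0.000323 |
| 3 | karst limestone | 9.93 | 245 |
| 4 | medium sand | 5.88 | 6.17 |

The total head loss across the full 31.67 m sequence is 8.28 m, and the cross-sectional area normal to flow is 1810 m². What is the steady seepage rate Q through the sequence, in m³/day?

0.534

Flow is perpendicular to layering, so the layers act in series and the equivalent K is the thickness-weighted harmonic mean.
Total thickness L = 6.79 + 9.07 + 9.93 + 5.88 = 31.67 m.
Σ(b_i/K_i) = 6.79/1400 + 9.07/0.000323 + 9.93/245 + 5.88/6.17 = 28081 d.
K_eq = L / Σ(b_i/K_i) = 31.67 / 28081 = 0.001128 m/day.
Q = K_eq · A · (Δh/L) = 0.001128 × 1810 × (8.28/31.67) = 0.5337 m³/day.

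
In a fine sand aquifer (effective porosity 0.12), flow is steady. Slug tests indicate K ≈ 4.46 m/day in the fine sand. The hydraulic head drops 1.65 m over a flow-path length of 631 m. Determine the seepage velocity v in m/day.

Hydraulic gradient i = Δh / L = 1.65 / 631 = 0.002615.
Darcy flux q = K · i = 4.460 × 0.002615 = 0.01166 m/day.
Seepage velocity v = q / n_e = 0.01166 / 0.12 = 0.09719 m/day.

0.0972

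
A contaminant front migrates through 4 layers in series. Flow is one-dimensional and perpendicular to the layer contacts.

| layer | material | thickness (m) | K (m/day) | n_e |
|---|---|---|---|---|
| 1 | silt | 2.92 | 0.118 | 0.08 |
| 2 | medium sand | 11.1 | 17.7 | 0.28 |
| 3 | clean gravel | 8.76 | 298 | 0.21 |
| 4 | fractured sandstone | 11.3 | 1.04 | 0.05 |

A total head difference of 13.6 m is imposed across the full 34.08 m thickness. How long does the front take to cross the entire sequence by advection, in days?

With flow normal to the layers, continuity requires the same specific discharge q through every layer.
Σ(b_i/K_i) = 2.92/0.118 + 11.1/17.7 + 8.76/298 + 11.3/1.04 = 36.27 d.
q = Δh / Σ(b_i/K_i) = 13.6 / 36.27 = 0.3750 m/day.
In each layer the seepage velocity is v_i = q/n_i, so the layer transit time is t_i = b_i·n_i / q:
  layer 1 (silt): t_1 = 2.92 × 0.08 / 0.3750 = 0.6230 d
  layer 2 (medium sand): t_2 = 11.1 × 0.28 / 0.3750 = 8.288 d
  layer 3 (clean gravel): t_3 = 8.76 × 0.21 / 0.3750 = 4.906 d
  layer 4 (fractured sandstone): t_4 = 11.3 × 0.05 / 0.3750 = 1.507 d
Total t = Σ t_i = 15.32 days.

15.3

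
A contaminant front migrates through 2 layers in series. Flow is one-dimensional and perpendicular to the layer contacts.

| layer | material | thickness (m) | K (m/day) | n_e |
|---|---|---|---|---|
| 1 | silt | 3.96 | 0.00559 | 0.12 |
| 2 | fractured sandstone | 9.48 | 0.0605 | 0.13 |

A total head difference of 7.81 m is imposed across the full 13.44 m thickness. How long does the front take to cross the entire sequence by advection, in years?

0.518

With flow normal to the layers, continuity requires the same specific discharge q through every layer.
Σ(b_i/K_i) = 3.96/0.00559 + 9.48/0.0605 = 865.1 d.
q = Δh / Σ(b_i/K_i) = 7.81 / 865.1 = 0.009028 m/day.
In each layer the seepage velocity is v_i = q/n_i, so the layer transit time is t_i = b_i·n_i / q:
  layer 1 (silt): t_1 = 3.96 × 0.12 / 0.009028 = 52.64 d
  layer 2 (fractured sandstone): t_2 = 9.48 × 0.13 / 0.009028 = 136.5 d
Total t = Σ t_i = 189.1 days = 0.5179 years.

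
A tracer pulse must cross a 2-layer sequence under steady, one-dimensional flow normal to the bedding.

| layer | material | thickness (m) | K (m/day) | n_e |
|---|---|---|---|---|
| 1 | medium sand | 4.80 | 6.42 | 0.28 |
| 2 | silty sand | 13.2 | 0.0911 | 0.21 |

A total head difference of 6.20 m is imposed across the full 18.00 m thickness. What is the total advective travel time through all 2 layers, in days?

96.7

With flow normal to the layers, continuity requires the same specific discharge q through every layer.
Σ(b_i/K_i) = 4.80/6.42 + 13.2/0.0911 = 145.6 d.
q = Δh / Σ(b_i/K_i) = 6.20 / 145.6 = 0.04257 m/day.
In each layer the seepage velocity is v_i = q/n_i, so the layer transit time is t_i = b_i·n_i / q:
  layer 1 (medium sand): t_1 = 4.80 × 0.28 / 0.04257 = 31.57 d
  layer 2 (silty sand): t_2 = 13.2 × 0.21 / 0.04257 = 65.12 d
Total t = Σ t_i = 96.69 days.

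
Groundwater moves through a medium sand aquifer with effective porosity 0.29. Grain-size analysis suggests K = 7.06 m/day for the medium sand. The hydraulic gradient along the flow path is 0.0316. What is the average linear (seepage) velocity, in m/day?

0.769

Hydraulic gradient i = 0.0316.
Darcy flux q = K · i = 7.060 × 0.03160 = 0.2231 m/day.
Seepage velocity v = q / n_e = 0.2231 / 0.29 = 0.7693 m/day.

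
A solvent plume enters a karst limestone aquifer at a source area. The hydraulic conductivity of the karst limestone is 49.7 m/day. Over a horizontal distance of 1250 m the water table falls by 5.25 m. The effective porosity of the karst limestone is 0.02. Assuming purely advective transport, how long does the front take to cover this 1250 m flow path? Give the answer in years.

0.328

Hydraulic gradient i = Δh / L = 5.25 / 1250 = 0.004200.
Darcy flux q = K · i = 49.70 × 0.004200 = 0.2087 m/day.
Seepage velocity v = q / n_e = 0.2087 / 0.02 = 10.44 m/day.
Travel time t = L / v = 1250 / 10.44 = 119.8 days = 0.3279 years.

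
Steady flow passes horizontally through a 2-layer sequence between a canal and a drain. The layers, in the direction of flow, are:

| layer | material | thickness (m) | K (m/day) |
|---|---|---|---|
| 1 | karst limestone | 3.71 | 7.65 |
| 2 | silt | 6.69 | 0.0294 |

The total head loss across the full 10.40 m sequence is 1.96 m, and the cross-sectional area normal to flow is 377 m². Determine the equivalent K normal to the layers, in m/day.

0.0456

Flow is perpendicular to layering, so the layers act in series and the equivalent K is the thickness-weighted harmonic mean.
Total thickness L = 3.71 + 6.69 = 10.40 m.
Σ(b_i/K_i) = 3.71/7.65 + 6.69/0.0294 = 228.0 d.
K_eq = L / Σ(b_i/K_i) = 10.40 / 228.0 = 0.04561 m/day.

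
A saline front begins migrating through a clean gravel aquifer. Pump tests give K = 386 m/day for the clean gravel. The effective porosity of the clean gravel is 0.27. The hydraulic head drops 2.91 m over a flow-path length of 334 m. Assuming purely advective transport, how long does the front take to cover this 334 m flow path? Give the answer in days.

Hydraulic gradient i = Δh / L = 2.91 / 334 = 0.008713.
Darcy flux q = K · i = 386.0 × 0.008713 = 3.363 m/day.
Seepage velocity v = q / n_e = 3.363 / 0.27 = 12.46 m/day.
Travel time t = L / v = 334 / 12.46 = 26.81 days.

26.8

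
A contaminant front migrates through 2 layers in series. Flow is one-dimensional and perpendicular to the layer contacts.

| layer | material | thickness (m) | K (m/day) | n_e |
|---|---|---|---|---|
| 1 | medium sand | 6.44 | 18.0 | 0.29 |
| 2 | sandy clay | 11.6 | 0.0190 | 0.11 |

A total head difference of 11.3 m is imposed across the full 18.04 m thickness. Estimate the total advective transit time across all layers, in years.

0.465

With flow normal to the layers, continuity requires the same specific discharge q through every layer.
Σ(b_i/K_i) = 6.44/18.0 + 11.6/0.0190 = 610.9 d.
q = Δh / Σ(b_i/K_i) = 11.3 / 610.9 = 0.01850 m/day.
In each layer the seepage velocity is v_i = q/n_i, so the layer transit time is t_i = b_i·n_i / q:
  layer 1 (medium sand): t_1 = 6.44 × 0.29 / 0.01850 = 101.0 d
  layer 2 (sandy clay): t_2 = 11.6 × 0.11 / 0.01850 = 68.98 d
Total t = Σ t_i = 169.9 days = 0.4653 years.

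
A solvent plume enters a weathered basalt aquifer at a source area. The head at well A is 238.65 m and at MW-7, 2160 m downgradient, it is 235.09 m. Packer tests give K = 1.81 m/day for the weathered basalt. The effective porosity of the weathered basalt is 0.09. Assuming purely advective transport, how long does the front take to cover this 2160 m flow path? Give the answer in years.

178

Hydraulic gradient i = (238.65 − 235.09) / 2160 = 3.56 / 2160 = 0.001648.
Darcy flux q = K · i = 1.810 × 0.001648 = 0.002983 m/day.
Seepage velocity v = q / n_e = 0.002983 / 0.09 = 0.03315 m/day.
Travel time t = L / v = 2160 / 0.03315 = 65166 days = 178.4 years.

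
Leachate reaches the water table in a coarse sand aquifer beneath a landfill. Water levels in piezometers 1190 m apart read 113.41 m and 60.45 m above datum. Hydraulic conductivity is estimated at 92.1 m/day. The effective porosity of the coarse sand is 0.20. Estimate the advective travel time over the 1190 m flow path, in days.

Hydraulic gradient i = (113.41 − 60.45) / 1190 = 52.96 / 1190 = 0.04450.
Darcy flux q = K · i = 92.10 × 0.04450 = 4.099 m/day.
Seepage velocity v = q / n_e = 4.099 / 0.20 = 20.49 m/day.
Travel time t = L / v = 1190 / 20.49 = 58.07 days.

58.1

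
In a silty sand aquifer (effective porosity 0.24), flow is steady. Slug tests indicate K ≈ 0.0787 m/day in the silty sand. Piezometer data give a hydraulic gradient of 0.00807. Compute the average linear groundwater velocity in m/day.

Hydraulic gradient i = 0.00807.
Darcy flux q = K · i = 0.07870 × 0.008070 = 0.0006351 m/day.
Seepage velocity v = q / n_e = 0.0006351 / 0.24 = 0.002646 m/day.

0.00265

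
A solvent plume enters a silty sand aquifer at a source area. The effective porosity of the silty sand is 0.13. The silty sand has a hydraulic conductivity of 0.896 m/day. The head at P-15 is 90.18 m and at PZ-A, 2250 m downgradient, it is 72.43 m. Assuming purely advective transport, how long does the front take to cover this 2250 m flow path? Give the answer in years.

Hydraulic gradient i = (90.18 − 72.43) / 2250 = 17.75 / 2250 = 0.007889.
Darcy flux q = K · i = 0.8960 × 0.007889 = 0.007068 m/day.
Seepage velocity v = q / n_e = 0.007068 / 0.13 = 0.05437 m/day.
Travel time t = L / v = 2250 / 0.05437 = 41381 days = 113.3 years.

113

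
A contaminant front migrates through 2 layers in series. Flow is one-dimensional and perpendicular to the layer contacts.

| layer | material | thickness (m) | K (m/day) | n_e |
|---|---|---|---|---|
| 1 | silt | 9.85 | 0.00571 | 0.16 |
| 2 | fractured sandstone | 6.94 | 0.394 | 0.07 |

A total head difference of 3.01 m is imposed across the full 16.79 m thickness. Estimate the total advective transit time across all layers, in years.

3.27

With flow normal to the layers, continuity requires the same specific discharge q through every layer.
Σ(b_i/K_i) = 9.85/0.00571 + 6.94/0.394 = 1743 d.
q = Δh / Σ(b_i/K_i) = 3.01 / 1743 = 0.001727 m/day.
In each layer the seepage velocity is v_i = q/n_i, so the layer transit time is t_i = b_i·n_i / q:
  layer 1 (silt): t_1 = 9.85 × 0.16 / 0.001727 = 912.4 d
  layer 2 (fractured sandstone): t_2 = 6.94 × 0.07 / 0.001727 = 281.3 d
Total t = Σ t_i = 1194 days = 3.268 years.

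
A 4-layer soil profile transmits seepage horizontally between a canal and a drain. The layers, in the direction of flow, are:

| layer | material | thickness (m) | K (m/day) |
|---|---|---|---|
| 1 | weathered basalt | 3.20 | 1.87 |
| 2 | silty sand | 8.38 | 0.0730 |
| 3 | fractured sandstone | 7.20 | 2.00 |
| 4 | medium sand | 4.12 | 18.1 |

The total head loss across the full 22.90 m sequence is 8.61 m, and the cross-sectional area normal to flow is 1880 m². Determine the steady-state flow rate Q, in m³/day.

Flow is perpendicular to layering, so the layers act in series and the equivalent K is the thickness-weighted harmonic mean.
Total thickness L = 3.20 + 8.38 + 7.20 + 4.12 = 22.90 m.
Σ(b_i/K_i) = 3.20/1.87 + 8.38/0.0730 + 7.20/2.00 + 4.12/18.1 = 120.3 d.
K_eq = L / Σ(b_i/K_i) = 22.90 / 120.3 = 0.1903 m/day.
Q = K_eq · A · (Δh/L) = 0.1903 × 1880 × (8.61/22.90) = 134.5 m³/day.

135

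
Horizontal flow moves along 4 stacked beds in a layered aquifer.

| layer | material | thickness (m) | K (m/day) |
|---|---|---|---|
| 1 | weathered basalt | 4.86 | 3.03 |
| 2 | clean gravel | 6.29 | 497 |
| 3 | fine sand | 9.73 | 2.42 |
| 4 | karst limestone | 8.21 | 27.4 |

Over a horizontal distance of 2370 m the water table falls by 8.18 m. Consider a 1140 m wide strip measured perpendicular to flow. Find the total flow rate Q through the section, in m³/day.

Flow is parallel to layering, so each bed carries its own Darcy discharge and the transmissivities add.
Σ(K_i·b_i) = 3.03×4.86 + 497×6.29 + 2.42×9.73 + 27.4×8.21 = 3389 m²/day.
Hydraulic gradient i = Δh / L = 8.18 / 2370 = 0.003451.
Q = Σ(K_i·b_i) · W · i = 3389 × 1140 × 0.003451 = 13336 m³/day.

13300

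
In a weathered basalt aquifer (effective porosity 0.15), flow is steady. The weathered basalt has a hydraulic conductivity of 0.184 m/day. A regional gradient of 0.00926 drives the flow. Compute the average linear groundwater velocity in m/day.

0.0114

Hydraulic gradient i = 0.00926.
Darcy flux q = K · i = 0.1840 × 0.009260 = 0.001704 m/day.
Seepage velocity v = q / n_e = 0.001704 / 0.15 = 0.01136 m/day.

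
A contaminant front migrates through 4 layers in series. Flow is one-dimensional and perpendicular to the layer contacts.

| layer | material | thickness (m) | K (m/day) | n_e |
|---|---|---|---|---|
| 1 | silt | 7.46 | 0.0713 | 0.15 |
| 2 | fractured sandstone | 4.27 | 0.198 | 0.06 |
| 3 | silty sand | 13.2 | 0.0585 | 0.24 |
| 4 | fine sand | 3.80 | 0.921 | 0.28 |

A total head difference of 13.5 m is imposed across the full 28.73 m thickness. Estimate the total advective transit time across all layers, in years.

With flow normal to the layers, continuity requires the same specific discharge q through every layer.
Σ(b_i/K_i) = 7.46/0.0713 + 4.27/0.198 + 13.2/0.0585 + 3.80/0.921 = 356.0 d.
q = Δh / Σ(b_i/K_i) = 13.5 / 356.0 = 0.03793 m/day.
In each layer the seepage velocity is v_i = q/n_i, so the layer transit time is t_i = b_i·n_i / q:
  layer 1 (silt): t_1 = 7.46 × 0.15 / 0.03793 = 29.51 d
  layer 2 (fractured sandstone): t_2 = 4.27 × 0.06 / 0.03793 = 6.755 d
  layer 3 (silty sand): t_3 = 13.2 × 0.24 / 0.03793 = 83.53 d
  layer 4 (fine sand): t_4 = 3.80 × 0.28 / 0.03793 = 28.05 d
Total t = Σ t_i = 147.8 days = 0.4048 years.

0.405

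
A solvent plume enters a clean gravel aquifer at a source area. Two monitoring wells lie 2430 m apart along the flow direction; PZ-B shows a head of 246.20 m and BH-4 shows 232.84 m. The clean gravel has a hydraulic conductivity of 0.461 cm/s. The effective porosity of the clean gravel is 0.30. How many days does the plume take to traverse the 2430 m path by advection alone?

Convert K: 0.461 cm/s × 864 = 398.3 m/day.
Hydraulic gradient i = (246.20 − 232.84) / 2430 = 13.36 / 2430 = 0.005498.
Darcy flux q = K · i = 398.3 × 0.005498 = 2.190 m/day.
Seepage velocity v = q / n_e = 2.190 / 0.30 = 7.300 m/day.
Travel time t = L / v = 2430 / 7.300 = 332.9 days.

333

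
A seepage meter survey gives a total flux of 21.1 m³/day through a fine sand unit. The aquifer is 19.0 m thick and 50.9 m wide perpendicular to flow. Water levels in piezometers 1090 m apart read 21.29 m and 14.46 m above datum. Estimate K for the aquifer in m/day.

3.48

Cross-sectional area A = 50.9 × 19.0 = 967.1 m².
Hydraulic gradient i = (21.29 − 14.46) / 1090 = 6.83 / 1090 = 0.006266.
From Q = K·A·i, K = Q / (A·i) = 21.1 / (967.1 × 0.006266) = 3.482 m/day.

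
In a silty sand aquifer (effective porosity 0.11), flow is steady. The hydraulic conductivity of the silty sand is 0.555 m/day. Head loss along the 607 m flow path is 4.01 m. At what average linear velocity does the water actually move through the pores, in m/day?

0.0333

Hydraulic gradient i = Δh / L = 4.01 / 607 = 0.006606.
Darcy flux q = K · i = 0.5550 × 0.006606 = 0.003666 m/day.
Seepage velocity v = q / n_e = 0.003666 / 0.11 = 0.03333 m/day.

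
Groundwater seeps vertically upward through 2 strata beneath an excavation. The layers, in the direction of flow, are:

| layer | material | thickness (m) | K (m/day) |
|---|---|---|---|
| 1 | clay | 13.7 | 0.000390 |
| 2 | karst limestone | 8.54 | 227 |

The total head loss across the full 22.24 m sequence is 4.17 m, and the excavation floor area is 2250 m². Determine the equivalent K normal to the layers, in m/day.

Flow is perpendicular to layering, so the layers act in series and the equivalent K is the thickness-weighted harmonic mean.
Total thickness L = 13.7 + 8.54 = 22.24 m.
Σ(b_i/K_i) = 13.7/0.000390 + 8.54/227 = 35128 d.
K_eq = L / Σ(b_i/K_i) = 22.24 / 35128 = 0.0006331 m/day.

0.000633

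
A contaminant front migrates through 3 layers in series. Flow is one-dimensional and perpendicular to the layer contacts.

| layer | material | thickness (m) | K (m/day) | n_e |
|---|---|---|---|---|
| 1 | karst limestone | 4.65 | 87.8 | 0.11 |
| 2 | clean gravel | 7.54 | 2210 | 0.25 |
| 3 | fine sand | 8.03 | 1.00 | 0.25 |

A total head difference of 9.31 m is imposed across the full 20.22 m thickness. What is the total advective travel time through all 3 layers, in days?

3.83

With flow normal to the layers, continuity requires the same specific discharge q through every layer.
Σ(b_i/K_i) = 4.65/87.8 + 7.54/2210 + 8.03/1.00 = 8.086 d.
q = Δh / Σ(b_i/K_i) = 9.31 / 8.086 = 1.151 m/day.
In each layer the seepage velocity is v_i = q/n_i, so the layer transit time is t_i = b_i·n_i / q:
  layer 1 (karst limestone): t_1 = 4.65 × 0.11 / 1.151 = 0.4443 d
  layer 2 (clean gravel): t_2 = 7.54 × 0.25 / 1.151 = 1.637 d
  layer 3 (fine sand): t_3 = 8.03 × 0.25 / 1.151 = 1.744 d
Total t = Σ t_i = 3.825 days.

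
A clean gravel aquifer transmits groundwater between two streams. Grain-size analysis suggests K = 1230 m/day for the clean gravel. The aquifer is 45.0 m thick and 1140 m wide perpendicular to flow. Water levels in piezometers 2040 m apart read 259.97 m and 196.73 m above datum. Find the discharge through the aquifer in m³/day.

Cross-sectional area A = 1140 × 45.0 = 51300 m².
Hydraulic gradient i = (259.97 − 196.73) / 2040 = 63.24 / 2040 = 0.03100.
Darcy's law: Q = K · A · i = 1230 × 51300 × 0.03100 = 1.956e+06 m³/day.

1.96e+06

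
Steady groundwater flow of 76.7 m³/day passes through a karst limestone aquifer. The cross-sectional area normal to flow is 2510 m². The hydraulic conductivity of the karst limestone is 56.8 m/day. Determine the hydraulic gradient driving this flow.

0.000538

From Q = K·A·i, i = Q / (K·A) = 76.7 / (56.80 × 2510) = 0.0005380.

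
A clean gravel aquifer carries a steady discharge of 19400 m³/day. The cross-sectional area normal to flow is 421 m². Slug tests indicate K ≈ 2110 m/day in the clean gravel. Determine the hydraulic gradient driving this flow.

0.0218

From Q = K·A·i, i = Q / (K·A) = 19400 / (2110 × 421.0) = 0.02184.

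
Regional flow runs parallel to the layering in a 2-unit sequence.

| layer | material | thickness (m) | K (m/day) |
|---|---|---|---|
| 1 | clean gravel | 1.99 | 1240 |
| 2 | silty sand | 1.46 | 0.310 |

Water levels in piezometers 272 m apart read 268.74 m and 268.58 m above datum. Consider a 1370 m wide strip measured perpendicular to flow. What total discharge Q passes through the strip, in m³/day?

Flow is parallel to layering, so each bed carries its own Darcy discharge and the transmissivities add.
Σ(K_i·b_i) = 1240×1.99 + 0.310×1.46 = 2468 m²/day.
Hydraulic gradient i = (268.74 − 268.58) / 272 = 0.16 / 272 = 0.0005882.
Q = Σ(K_i·b_i) · W · i = 2468 × 1370 × 0.0005882 = 1989 m³/day.

1990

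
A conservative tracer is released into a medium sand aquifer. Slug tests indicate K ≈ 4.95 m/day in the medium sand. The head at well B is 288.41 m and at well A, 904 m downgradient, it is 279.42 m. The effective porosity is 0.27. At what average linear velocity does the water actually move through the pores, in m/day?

0.182

Hydraulic gradient i = (288.41 − 279.42) / 904 = 8.99 / 904 = 0.009945.
Darcy flux q = K · i = 4.950 × 0.009945 = 0.04923 m/day.
Seepage velocity v = q / n_e = 0.04923 / 0.27 = 0.1823 m/day.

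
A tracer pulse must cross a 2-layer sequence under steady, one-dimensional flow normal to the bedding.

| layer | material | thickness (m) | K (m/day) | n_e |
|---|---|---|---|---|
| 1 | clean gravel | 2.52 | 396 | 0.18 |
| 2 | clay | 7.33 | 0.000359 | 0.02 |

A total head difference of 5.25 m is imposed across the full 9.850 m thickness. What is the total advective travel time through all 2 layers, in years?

6.39

With flow normal to the layers, continuity requires the same specific discharge q through every layer.
Σ(b_i/K_i) = 2.52/396 + 7.33/0.000359 = 20418 d.
q = Δh / Σ(b_i/K_i) = 5.25 / 20418 = 0.0002571 m/day.
In each layer the seepage velocity is v_i = q/n_i, so the layer transit time is t_i = b_i·n_i / q:
  layer 1 (clean gravel): t_1 = 2.52 × 0.18 / 0.0002571 = 1764 d
  layer 2 (clay): t_2 = 7.33 × 0.02 / 0.0002571 = 570.1 d
Total t = Σ t_i = 2334 days = 6.391 years.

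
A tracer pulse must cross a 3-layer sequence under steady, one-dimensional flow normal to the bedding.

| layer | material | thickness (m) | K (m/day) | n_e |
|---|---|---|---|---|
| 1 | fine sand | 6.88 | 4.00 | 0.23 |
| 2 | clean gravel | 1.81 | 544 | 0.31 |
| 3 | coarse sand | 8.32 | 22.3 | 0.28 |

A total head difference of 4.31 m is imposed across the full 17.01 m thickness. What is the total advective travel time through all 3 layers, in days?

With flow normal to the layers, continuity requires the same specific discharge q through every layer.
Σ(b_i/K_i) = 6.88/4.00 + 1.81/544 + 8.32/22.3 = 2.096 d.
q = Δh / Σ(b_i/K_i) = 4.31 / 2.096 = 2.056 m/day.
In each layer the seepage velocity is v_i = q/n_i, so the layer transit time is t_i = b_i·n_i / q:
  layer 1 (fine sand): t_1 = 6.88 × 0.23 / 2.056 = 0.7697 d
  layer 2 (clean gravel): t_2 = 1.81 × 0.31 / 2.056 = 0.2729 d
  layer 3 (coarse sand): t_3 = 8.32 × 0.28 / 2.056 = 1.133 d
Total t = Σ t_i = 2.176 days.

2.18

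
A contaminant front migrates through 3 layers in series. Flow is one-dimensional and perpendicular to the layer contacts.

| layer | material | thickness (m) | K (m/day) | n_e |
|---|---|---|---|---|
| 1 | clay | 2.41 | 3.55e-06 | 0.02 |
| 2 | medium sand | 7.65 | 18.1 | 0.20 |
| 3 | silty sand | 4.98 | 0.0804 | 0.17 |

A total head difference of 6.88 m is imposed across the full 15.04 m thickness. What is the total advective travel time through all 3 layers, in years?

With flow normal to the layers, continuity requires the same specific discharge q through every layer.
Σ(b_i/K_i) = 2.41/3.55e-06 + 7.65/18.1 + 4.98/0.0804 = 6.789e+05 d.
q = Δh / Σ(b_i/K_i) = 6.88 / 6.789e+05 = 1.013e-05 m/day.
In each layer the seepage velocity is v_i = q/n_i, so the layer transit time is t_i = b_i·n_i / q:
  layer 1 (clay): t_1 = 2.41 × 0.02 / 1.013e-05 = 4756 d
  layer 2 (medium sand): t_2 = 7.65 × 0.20 / 1.013e-05 = 1.510e+05 d
  layer 3 (silty sand): t_3 = 4.98 × 0.17 / 1.013e-05 = 83545 d
Total t = Σ t_i = 2.393e+05 days = 655.1 years.

655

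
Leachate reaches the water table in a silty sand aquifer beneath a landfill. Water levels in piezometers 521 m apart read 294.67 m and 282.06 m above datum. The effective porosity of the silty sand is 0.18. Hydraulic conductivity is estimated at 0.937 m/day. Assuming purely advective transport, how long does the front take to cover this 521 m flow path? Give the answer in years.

Hydraulic gradient i = (294.67 − 282.06) / 521 = 12.61 / 521 = 0.02420.
Darcy flux q = K · i = 0.9370 × 0.02420 = 0.02268 m/day.
Seepage velocity v = q / n_e = 0.02268 / 0.18 = 0.1260 m/day.
Travel time t = L / v = 521 / 0.1260 = 4135 days = 11.32 years.

11.3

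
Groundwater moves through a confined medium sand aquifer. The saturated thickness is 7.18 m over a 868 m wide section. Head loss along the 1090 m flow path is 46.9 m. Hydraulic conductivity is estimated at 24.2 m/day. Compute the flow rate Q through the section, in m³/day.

6490

Cross-sectional area A = 868 × 7.18 = 6232 m².
Hydraulic gradient i = Δh / L = 46.9 / 1090 = 0.04303.
Darcy's law: Q = K · A · i = 24.20 × 6232 × 0.04303 = 6489 m³/day.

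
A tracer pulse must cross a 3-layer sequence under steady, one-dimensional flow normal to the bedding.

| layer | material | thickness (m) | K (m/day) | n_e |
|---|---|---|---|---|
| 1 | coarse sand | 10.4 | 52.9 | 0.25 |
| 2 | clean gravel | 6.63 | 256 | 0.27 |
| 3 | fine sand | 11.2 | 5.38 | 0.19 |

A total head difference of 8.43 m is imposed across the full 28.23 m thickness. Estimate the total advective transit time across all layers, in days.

With flow normal to the layers, continuity requires the same specific discharge q through every layer.
Σ(b_i/K_i) = 10.4/52.9 + 6.63/256 + 11.2/5.38 = 2.304 d.
q = Δh / Σ(b_i/K_i) = 8.43 / 2.304 = 3.658 m/day.
In each layer the seepage velocity is v_i = q/n_i, so the layer transit time is t_i = b_i·n_i / q:
  layer 1 (coarse sand): t_1 = 10.4 × 0.25 / 3.658 = 0.7107 d
  layer 2 (clean gravel): t_2 = 6.63 × 0.27 / 3.658 = 0.4893 d
  layer 3 (fine sand): t_3 = 11.2 × 0.19 / 3.658 = 0.5817 d
Total t = Σ t_i = 1.782 days.

1.78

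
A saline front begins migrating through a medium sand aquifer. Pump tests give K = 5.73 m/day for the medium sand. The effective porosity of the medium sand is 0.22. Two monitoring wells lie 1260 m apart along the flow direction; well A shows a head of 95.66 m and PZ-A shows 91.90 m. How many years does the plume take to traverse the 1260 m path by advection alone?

Hydraulic gradient i = (95.66 − 91.90) / 1260 = 3.76 / 1260 = 0.002984.
Darcy flux q = K · i = 5.730 × 0.002984 = 0.01710 m/day.
Seepage velocity v = q / n_e = 0.01710 / 0.22 = 0.07772 m/day.
Travel time t = L / v = 1260 / 0.07772 = 16211 days = 44.38 years.

44.4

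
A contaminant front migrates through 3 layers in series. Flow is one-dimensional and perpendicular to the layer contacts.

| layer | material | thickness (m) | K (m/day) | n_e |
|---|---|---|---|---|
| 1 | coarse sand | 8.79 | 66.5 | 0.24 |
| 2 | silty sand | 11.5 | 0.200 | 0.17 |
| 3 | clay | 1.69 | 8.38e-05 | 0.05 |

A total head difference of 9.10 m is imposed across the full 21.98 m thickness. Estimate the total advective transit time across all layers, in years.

With flow normal to the layers, continuity requires the same specific discharge q through every layer.
Σ(b_i/K_i) = 8.79/66.5 + 11.5/0.200 + 1.69/8.38e-05 = 20225 d.
q = Δh / Σ(b_i/K_i) = 9.10 / 20225 = 0.0004499 m/day.
In each layer the seepage velocity is v_i = q/n_i, so the layer transit time is t_i = b_i·n_i / q:
  layer 1 (coarse sand): t_1 = 8.79 × 0.24 / 0.0004499 = 4689 d
  layer 2 (silty sand): t_2 = 11.5 × 0.17 / 0.0004499 = 4345 d
  layer 3 (clay): t_3 = 1.69 × 0.05 / 0.0004499 = 187.8 d
Total t = Σ t_i = 9221 days = 25.25 years.

25.2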